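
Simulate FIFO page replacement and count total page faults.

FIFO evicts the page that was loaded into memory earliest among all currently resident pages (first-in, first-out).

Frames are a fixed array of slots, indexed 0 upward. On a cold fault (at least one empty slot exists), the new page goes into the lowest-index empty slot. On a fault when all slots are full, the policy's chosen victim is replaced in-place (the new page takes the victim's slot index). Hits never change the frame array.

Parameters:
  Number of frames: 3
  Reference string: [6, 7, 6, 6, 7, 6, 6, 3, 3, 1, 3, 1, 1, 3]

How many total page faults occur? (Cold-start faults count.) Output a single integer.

Answer: 4

Derivation:
Step 0: ref 6 → FAULT, frames=[6,-,-]
Step 1: ref 7 → FAULT, frames=[6,7,-]
Step 2: ref 6 → HIT, frames=[6,7,-]
Step 3: ref 6 → HIT, frames=[6,7,-]
Step 4: ref 7 → HIT, frames=[6,7,-]
Step 5: ref 6 → HIT, frames=[6,7,-]
Step 6: ref 6 → HIT, frames=[6,7,-]
Step 7: ref 3 → FAULT, frames=[6,7,3]
Step 8: ref 3 → HIT, frames=[6,7,3]
Step 9: ref 1 → FAULT (evict 6), frames=[1,7,3]
Step 10: ref 3 → HIT, frames=[1,7,3]
Step 11: ref 1 → HIT, frames=[1,7,3]
Step 12: ref 1 → HIT, frames=[1,7,3]
Step 13: ref 3 → HIT, frames=[1,7,3]
Total faults: 4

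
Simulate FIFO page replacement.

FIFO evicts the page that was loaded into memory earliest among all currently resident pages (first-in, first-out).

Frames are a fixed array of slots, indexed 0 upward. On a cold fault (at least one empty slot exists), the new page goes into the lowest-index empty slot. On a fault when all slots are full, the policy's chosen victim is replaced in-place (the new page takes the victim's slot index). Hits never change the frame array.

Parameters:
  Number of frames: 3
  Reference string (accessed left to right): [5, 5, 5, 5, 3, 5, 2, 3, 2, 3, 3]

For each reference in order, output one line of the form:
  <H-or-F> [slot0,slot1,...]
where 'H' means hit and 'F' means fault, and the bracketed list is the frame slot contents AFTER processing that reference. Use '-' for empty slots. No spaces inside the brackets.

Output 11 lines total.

F [5,-,-]
H [5,-,-]
H [5,-,-]
H [5,-,-]
F [5,3,-]
H [5,3,-]
F [5,3,2]
H [5,3,2]
H [5,3,2]
H [5,3,2]
H [5,3,2]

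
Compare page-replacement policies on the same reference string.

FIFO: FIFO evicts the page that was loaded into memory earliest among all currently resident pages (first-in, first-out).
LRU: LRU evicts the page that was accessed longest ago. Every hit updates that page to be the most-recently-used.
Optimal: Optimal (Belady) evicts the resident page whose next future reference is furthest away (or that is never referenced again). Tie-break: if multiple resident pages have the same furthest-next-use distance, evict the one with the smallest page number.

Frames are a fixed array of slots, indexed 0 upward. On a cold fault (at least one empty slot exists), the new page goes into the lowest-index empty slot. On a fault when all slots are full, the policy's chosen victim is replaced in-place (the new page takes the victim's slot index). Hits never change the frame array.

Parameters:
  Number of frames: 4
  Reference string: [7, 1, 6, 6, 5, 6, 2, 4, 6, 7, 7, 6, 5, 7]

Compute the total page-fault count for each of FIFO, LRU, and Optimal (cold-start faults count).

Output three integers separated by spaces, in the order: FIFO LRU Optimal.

--- FIFO ---
  step 0: ref 7 -> FAULT, frames=[7,-,-,-] (faults so far: 1)
  step 1: ref 1 -> FAULT, frames=[7,1,-,-] (faults so far: 2)
  step 2: ref 6 -> FAULT, frames=[7,1,6,-] (faults so far: 3)
  step 3: ref 6 -> HIT, frames=[7,1,6,-] (faults so far: 3)
  step 4: ref 5 -> FAULT, frames=[7,1,6,5] (faults so far: 4)
  step 5: ref 6 -> HIT, frames=[7,1,6,5] (faults so far: 4)
  step 6: ref 2 -> FAULT, evict 7, frames=[2,1,6,5] (faults so far: 5)
  step 7: ref 4 -> FAULT, evict 1, frames=[2,4,6,5] (faults so far: 6)
  step 8: ref 6 -> HIT, frames=[2,4,6,5] (faults so far: 6)
  step 9: ref 7 -> FAULT, evict 6, frames=[2,4,7,5] (faults so far: 7)
  step 10: ref 7 -> HIT, frames=[2,4,7,5] (faults so far: 7)
  step 11: ref 6 -> FAULT, evict 5, frames=[2,4,7,6] (faults so far: 8)
  step 12: ref 5 -> FAULT, evict 2, frames=[5,4,7,6] (faults so far: 9)
  step 13: ref 7 -> HIT, frames=[5,4,7,6] (faults so far: 9)
  FIFO total faults: 9
--- LRU ---
  step 0: ref 7 -> FAULT, frames=[7,-,-,-] (faults so far: 1)
  step 1: ref 1 -> FAULT, frames=[7,1,-,-] (faults so far: 2)
  step 2: ref 6 -> FAULT, frames=[7,1,6,-] (faults so far: 3)
  step 3: ref 6 -> HIT, frames=[7,1,6,-] (faults so far: 3)
  step 4: ref 5 -> FAULT, frames=[7,1,6,5] (faults so far: 4)
  step 5: ref 6 -> HIT, frames=[7,1,6,5] (faults so far: 4)
  step 6: ref 2 -> FAULT, evict 7, frames=[2,1,6,5] (faults so far: 5)
  step 7: ref 4 -> FAULT, evict 1, frames=[2,4,6,5] (faults so far: 6)
  step 8: ref 6 -> HIT, frames=[2,4,6,5] (faults so far: 6)
  step 9: ref 7 -> FAULT, evict 5, frames=[2,4,6,7] (faults so far: 7)
  step 10: ref 7 -> HIT, frames=[2,4,6,7] (faults so far: 7)
  step 11: ref 6 -> HIT, frames=[2,4,6,7] (faults so far: 7)
  step 12: ref 5 -> FAULT, evict 2, frames=[5,4,6,7] (faults so far: 8)
  step 13: ref 7 -> HIT, frames=[5,4,6,7] (faults so far: 8)
  LRU total faults: 8
--- Optimal ---
  step 0: ref 7 -> FAULT, frames=[7,-,-,-] (faults so far: 1)
  step 1: ref 1 -> FAULT, frames=[7,1,-,-] (faults so far: 2)
  step 2: ref 6 -> FAULT, frames=[7,1,6,-] (faults so far: 3)
  step 3: ref 6 -> HIT, frames=[7,1,6,-] (faults so far: 3)
  step 4: ref 5 -> FAULT, frames=[7,1,6,5] (faults so far: 4)
  step 5: ref 6 -> HIT, frames=[7,1,6,5] (faults so far: 4)
  step 6: ref 2 -> FAULT, evict 1, frames=[7,2,6,5] (faults so far: 5)
  step 7: ref 4 -> FAULT, evict 2, frames=[7,4,6,5] (faults so far: 6)
  step 8: ref 6 -> HIT, frames=[7,4,6,5] (faults so far: 6)
  step 9: ref 7 -> HIT, frames=[7,4,6,5] (faults so far: 6)
  step 10: ref 7 -> HIT, frames=[7,4,6,5] (faults so far: 6)
  step 11: ref 6 -> HIT, frames=[7,4,6,5] (faults so far: 6)
  step 12: ref 5 -> HIT, frames=[7,4,6,5] (faults so far: 6)
  step 13: ref 7 -> HIT, frames=[7,4,6,5] (faults so far: 6)
  Optimal total faults: 6

Answer: 9 8 6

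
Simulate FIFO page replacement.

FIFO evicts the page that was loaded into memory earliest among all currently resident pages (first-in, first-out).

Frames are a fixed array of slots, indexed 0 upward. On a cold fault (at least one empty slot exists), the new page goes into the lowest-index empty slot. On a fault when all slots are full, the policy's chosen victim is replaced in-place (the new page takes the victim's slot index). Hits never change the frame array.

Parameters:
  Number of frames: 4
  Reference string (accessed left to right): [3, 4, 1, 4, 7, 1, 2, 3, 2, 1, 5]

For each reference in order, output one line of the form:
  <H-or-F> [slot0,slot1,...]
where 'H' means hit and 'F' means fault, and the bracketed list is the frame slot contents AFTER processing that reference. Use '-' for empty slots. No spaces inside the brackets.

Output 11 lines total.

F [3,-,-,-]
F [3,4,-,-]
F [3,4,1,-]
H [3,4,1,-]
F [3,4,1,7]
H [3,4,1,7]
F [2,4,1,7]
F [2,3,1,7]
H [2,3,1,7]
H [2,3,1,7]
F [2,3,5,7]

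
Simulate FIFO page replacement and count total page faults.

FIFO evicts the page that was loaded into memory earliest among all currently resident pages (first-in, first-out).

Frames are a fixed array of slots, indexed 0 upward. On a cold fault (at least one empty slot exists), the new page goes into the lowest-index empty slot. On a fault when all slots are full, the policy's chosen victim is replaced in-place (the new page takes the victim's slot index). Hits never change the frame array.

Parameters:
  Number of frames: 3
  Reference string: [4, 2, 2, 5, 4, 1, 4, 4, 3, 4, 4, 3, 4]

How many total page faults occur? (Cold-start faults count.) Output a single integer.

Step 0: ref 4 → FAULT, frames=[4,-,-]
Step 1: ref 2 → FAULT, frames=[4,2,-]
Step 2: ref 2 → HIT, frames=[4,2,-]
Step 3: ref 5 → FAULT, frames=[4,2,5]
Step 4: ref 4 → HIT, frames=[4,2,5]
Step 5: ref 1 → FAULT (evict 4), frames=[1,2,5]
Step 6: ref 4 → FAULT (evict 2), frames=[1,4,5]
Step 7: ref 4 → HIT, frames=[1,4,5]
Step 8: ref 3 → FAULT (evict 5), frames=[1,4,3]
Step 9: ref 4 → HIT, frames=[1,4,3]
Step 10: ref 4 → HIT, frames=[1,4,3]
Step 11: ref 3 → HIT, frames=[1,4,3]
Step 12: ref 4 → HIT, frames=[1,4,3]
Total faults: 6

Answer: 6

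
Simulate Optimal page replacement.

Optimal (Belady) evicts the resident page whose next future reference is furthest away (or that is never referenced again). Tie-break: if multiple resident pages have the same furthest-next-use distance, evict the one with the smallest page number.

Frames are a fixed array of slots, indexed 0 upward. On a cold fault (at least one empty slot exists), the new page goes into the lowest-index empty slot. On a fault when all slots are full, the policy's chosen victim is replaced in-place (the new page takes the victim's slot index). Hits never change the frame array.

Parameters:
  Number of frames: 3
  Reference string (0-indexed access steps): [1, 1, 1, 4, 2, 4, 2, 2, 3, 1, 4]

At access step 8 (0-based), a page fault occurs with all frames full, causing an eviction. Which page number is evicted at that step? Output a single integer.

Step 0: ref 1 -> FAULT, frames=[1,-,-]
Step 1: ref 1 -> HIT, frames=[1,-,-]
Step 2: ref 1 -> HIT, frames=[1,-,-]
Step 3: ref 4 -> FAULT, frames=[1,4,-]
Step 4: ref 2 -> FAULT, frames=[1,4,2]
Step 5: ref 4 -> HIT, frames=[1,4,2]
Step 6: ref 2 -> HIT, frames=[1,4,2]
Step 7: ref 2 -> HIT, frames=[1,4,2]
Step 8: ref 3 -> FAULT, evict 2, frames=[1,4,3]
At step 8: evicted page 2

Answer: 2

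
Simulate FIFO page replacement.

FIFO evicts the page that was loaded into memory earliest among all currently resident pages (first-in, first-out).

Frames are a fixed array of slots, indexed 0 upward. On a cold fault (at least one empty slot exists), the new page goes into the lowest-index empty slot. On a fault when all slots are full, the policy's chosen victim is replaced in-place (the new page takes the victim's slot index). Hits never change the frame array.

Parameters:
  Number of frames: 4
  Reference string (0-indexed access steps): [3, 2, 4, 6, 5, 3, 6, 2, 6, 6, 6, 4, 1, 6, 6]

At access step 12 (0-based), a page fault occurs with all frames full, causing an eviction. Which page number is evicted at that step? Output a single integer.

Step 0: ref 3 -> FAULT, frames=[3,-,-,-]
Step 1: ref 2 -> FAULT, frames=[3,2,-,-]
Step 2: ref 4 -> FAULT, frames=[3,2,4,-]
Step 3: ref 6 -> FAULT, frames=[3,2,4,6]
Step 4: ref 5 -> FAULT, evict 3, frames=[5,2,4,6]
Step 5: ref 3 -> FAULT, evict 2, frames=[5,3,4,6]
Step 6: ref 6 -> HIT, frames=[5,3,4,6]
Step 7: ref 2 -> FAULT, evict 4, frames=[5,3,2,6]
Step 8: ref 6 -> HIT, frames=[5,3,2,6]
Step 9: ref 6 -> HIT, frames=[5,3,2,6]
Step 10: ref 6 -> HIT, frames=[5,3,2,6]
Step 11: ref 4 -> FAULT, evict 6, frames=[5,3,2,4]
Step 12: ref 1 -> FAULT, evict 5, frames=[1,3,2,4]
At step 12: evicted page 5

Answer: 5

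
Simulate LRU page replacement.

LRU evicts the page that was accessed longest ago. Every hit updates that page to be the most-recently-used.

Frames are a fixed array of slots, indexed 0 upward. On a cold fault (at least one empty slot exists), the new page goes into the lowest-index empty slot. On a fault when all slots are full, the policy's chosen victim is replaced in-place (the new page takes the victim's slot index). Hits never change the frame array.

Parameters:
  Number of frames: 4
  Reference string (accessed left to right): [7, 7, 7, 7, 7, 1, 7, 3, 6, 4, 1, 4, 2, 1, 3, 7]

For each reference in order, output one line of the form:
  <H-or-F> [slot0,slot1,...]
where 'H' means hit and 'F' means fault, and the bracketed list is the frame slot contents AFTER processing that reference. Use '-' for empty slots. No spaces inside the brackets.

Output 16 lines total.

F [7,-,-,-]
H [7,-,-,-]
H [7,-,-,-]
H [7,-,-,-]
H [7,-,-,-]
F [7,1,-,-]
H [7,1,-,-]
F [7,1,3,-]
F [7,1,3,6]
F [7,4,3,6]
F [1,4,3,6]
H [1,4,3,6]
F [1,4,2,6]
H [1,4,2,6]
F [1,4,2,3]
F [1,7,2,3]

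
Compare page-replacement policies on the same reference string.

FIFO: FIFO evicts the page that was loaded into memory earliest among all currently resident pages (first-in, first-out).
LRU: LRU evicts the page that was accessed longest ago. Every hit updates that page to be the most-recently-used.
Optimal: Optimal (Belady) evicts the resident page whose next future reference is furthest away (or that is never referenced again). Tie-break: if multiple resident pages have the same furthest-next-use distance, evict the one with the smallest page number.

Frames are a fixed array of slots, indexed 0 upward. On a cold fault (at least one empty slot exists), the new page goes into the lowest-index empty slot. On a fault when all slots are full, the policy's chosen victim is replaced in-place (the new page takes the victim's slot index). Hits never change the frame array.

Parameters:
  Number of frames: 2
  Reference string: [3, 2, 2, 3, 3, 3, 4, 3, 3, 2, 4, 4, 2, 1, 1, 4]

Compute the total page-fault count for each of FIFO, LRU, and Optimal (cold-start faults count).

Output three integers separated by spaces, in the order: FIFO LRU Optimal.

Answer: 7 7 5

Derivation:
--- FIFO ---
  step 0: ref 3 -> FAULT, frames=[3,-] (faults so far: 1)
  step 1: ref 2 -> FAULT, frames=[3,2] (faults so far: 2)
  step 2: ref 2 -> HIT, frames=[3,2] (faults so far: 2)
  step 3: ref 3 -> HIT, frames=[3,2] (faults so far: 2)
  step 4: ref 3 -> HIT, frames=[3,2] (faults so far: 2)
  step 5: ref 3 -> HIT, frames=[3,2] (faults so far: 2)
  step 6: ref 4 -> FAULT, evict 3, frames=[4,2] (faults so far: 3)
  step 7: ref 3 -> FAULT, evict 2, frames=[4,3] (faults so far: 4)
  step 8: ref 3 -> HIT, frames=[4,3] (faults so far: 4)
  step 9: ref 2 -> FAULT, evict 4, frames=[2,3] (faults so far: 5)
  step 10: ref 4 -> FAULT, evict 3, frames=[2,4] (faults so far: 6)
  step 11: ref 4 -> HIT, frames=[2,4] (faults so far: 6)
  step 12: ref 2 -> HIT, frames=[2,4] (faults so far: 6)
  step 13: ref 1 -> FAULT, evict 2, frames=[1,4] (faults so far: 7)
  step 14: ref 1 -> HIT, frames=[1,4] (faults so far: 7)
  step 15: ref 4 -> HIT, frames=[1,4] (faults so far: 7)
  FIFO total faults: 7
--- LRU ---
  step 0: ref 3 -> FAULT, frames=[3,-] (faults so far: 1)
  step 1: ref 2 -> FAULT, frames=[3,2] (faults so far: 2)
  step 2: ref 2 -> HIT, frames=[3,2] (faults so far: 2)
  step 3: ref 3 -> HIT, frames=[3,2] (faults so far: 2)
  step 4: ref 3 -> HIT, frames=[3,2] (faults so far: 2)
  step 5: ref 3 -> HIT, frames=[3,2] (faults so far: 2)
  step 6: ref 4 -> FAULT, evict 2, frames=[3,4] (faults so far: 3)
  step 7: ref 3 -> HIT, frames=[3,4] (faults so far: 3)
  step 8: ref 3 -> HIT, frames=[3,4] (faults so far: 3)
  step 9: ref 2 -> FAULT, evict 4, frames=[3,2] (faults so far: 4)
  step 10: ref 4 -> FAULT, evict 3, frames=[4,2] (faults so far: 5)
  step 11: ref 4 -> HIT, frames=[4,2] (faults so far: 5)
  step 12: ref 2 -> HIT, frames=[4,2] (faults so far: 5)
  step 13: ref 1 -> FAULT, evict 4, frames=[1,2] (faults so far: 6)
  step 14: ref 1 -> HIT, frames=[1,2] (faults so far: 6)
  step 15: ref 4 -> FAULT, evict 2, frames=[1,4] (faults so far: 7)
  LRU total faults: 7
--- Optimal ---
  step 0: ref 3 -> FAULT, frames=[3,-] (faults so far: 1)
  step 1: ref 2 -> FAULT, frames=[3,2] (faults so far: 2)
  step 2: ref 2 -> HIT, frames=[3,2] (faults so far: 2)
  step 3: ref 3 -> HIT, frames=[3,2] (faults so far: 2)
  step 4: ref 3 -> HIT, frames=[3,2] (faults so far: 2)
  step 5: ref 3 -> HIT, frames=[3,2] (faults so far: 2)
  step 6: ref 4 -> FAULT, evict 2, frames=[3,4] (faults so far: 3)
  step 7: ref 3 -> HIT, frames=[3,4] (faults so far: 3)
  step 8: ref 3 -> HIT, frames=[3,4] (faults so far: 3)
  step 9: ref 2 -> FAULT, evict 3, frames=[2,4] (faults so far: 4)
  step 10: ref 4 -> HIT, frames=[2,4] (faults so far: 4)
  step 11: ref 4 -> HIT, frames=[2,4] (faults so far: 4)
  step 12: ref 2 -> HIT, frames=[2,4] (faults so far: 4)
  step 13: ref 1 -> FAULT, evict 2, frames=[1,4] (faults so far: 5)
  step 14: ref 1 -> HIT, frames=[1,4] (faults so far: 5)
  step 15: ref 4 -> HIT, frames=[1,4] (faults so far: 5)
  Optimal total faults: 5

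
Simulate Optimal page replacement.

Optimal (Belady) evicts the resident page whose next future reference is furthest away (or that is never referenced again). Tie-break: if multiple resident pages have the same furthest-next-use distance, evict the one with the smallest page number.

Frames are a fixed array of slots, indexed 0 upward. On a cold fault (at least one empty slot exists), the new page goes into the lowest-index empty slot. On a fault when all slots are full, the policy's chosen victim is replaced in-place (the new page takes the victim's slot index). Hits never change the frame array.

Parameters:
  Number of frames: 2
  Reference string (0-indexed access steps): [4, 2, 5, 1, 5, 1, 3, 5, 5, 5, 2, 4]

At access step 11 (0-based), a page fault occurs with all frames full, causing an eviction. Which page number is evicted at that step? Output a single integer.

Answer: 2

Derivation:
Step 0: ref 4 -> FAULT, frames=[4,-]
Step 1: ref 2 -> FAULT, frames=[4,2]
Step 2: ref 5 -> FAULT, evict 4, frames=[5,2]
Step 3: ref 1 -> FAULT, evict 2, frames=[5,1]
Step 4: ref 5 -> HIT, frames=[5,1]
Step 5: ref 1 -> HIT, frames=[5,1]
Step 6: ref 3 -> FAULT, evict 1, frames=[5,3]
Step 7: ref 5 -> HIT, frames=[5,3]
Step 8: ref 5 -> HIT, frames=[5,3]
Step 9: ref 5 -> HIT, frames=[5,3]
Step 10: ref 2 -> FAULT, evict 3, frames=[5,2]
Step 11: ref 4 -> FAULT, evict 2, frames=[5,4]
At step 11: evicted page 2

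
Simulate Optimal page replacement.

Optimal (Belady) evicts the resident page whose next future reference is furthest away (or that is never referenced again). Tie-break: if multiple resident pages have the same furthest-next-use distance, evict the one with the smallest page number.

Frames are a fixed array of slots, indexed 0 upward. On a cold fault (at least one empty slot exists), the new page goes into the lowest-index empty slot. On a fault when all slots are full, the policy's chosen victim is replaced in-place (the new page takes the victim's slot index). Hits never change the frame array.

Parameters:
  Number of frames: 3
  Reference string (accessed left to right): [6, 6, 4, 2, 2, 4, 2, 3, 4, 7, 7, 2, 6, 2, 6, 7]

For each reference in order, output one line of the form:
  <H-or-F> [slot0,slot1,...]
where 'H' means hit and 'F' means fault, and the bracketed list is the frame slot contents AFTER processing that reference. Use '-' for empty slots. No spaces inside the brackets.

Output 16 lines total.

F [6,-,-]
H [6,-,-]
F [6,4,-]
F [6,4,2]
H [6,4,2]
H [6,4,2]
H [6,4,2]
F [3,4,2]
H [3,4,2]
F [7,4,2]
H [7,4,2]
H [7,4,2]
F [7,6,2]
H [7,6,2]
H [7,6,2]
H [7,6,2]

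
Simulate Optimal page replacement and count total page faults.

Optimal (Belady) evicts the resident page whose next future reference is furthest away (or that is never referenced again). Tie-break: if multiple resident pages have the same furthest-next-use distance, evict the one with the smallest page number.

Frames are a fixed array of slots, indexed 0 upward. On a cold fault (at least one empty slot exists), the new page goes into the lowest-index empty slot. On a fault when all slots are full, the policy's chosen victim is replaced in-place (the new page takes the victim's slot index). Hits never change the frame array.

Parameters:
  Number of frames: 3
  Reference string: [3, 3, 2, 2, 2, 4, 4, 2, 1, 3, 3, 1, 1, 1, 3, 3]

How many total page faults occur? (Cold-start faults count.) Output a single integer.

Answer: 4

Derivation:
Step 0: ref 3 → FAULT, frames=[3,-,-]
Step 1: ref 3 → HIT, frames=[3,-,-]
Step 2: ref 2 → FAULT, frames=[3,2,-]
Step 3: ref 2 → HIT, frames=[3,2,-]
Step 4: ref 2 → HIT, frames=[3,2,-]
Step 5: ref 4 → FAULT, frames=[3,2,4]
Step 6: ref 4 → HIT, frames=[3,2,4]
Step 7: ref 2 → HIT, frames=[3,2,4]
Step 8: ref 1 → FAULT (evict 2), frames=[3,1,4]
Step 9: ref 3 → HIT, frames=[3,1,4]
Step 10: ref 3 → HIT, frames=[3,1,4]
Step 11: ref 1 → HIT, frames=[3,1,4]
Step 12: ref 1 → HIT, frames=[3,1,4]
Step 13: ref 1 → HIT, frames=[3,1,4]
Step 14: ref 3 → HIT, frames=[3,1,4]
Step 15: ref 3 → HIT, frames=[3,1,4]
Total faults: 4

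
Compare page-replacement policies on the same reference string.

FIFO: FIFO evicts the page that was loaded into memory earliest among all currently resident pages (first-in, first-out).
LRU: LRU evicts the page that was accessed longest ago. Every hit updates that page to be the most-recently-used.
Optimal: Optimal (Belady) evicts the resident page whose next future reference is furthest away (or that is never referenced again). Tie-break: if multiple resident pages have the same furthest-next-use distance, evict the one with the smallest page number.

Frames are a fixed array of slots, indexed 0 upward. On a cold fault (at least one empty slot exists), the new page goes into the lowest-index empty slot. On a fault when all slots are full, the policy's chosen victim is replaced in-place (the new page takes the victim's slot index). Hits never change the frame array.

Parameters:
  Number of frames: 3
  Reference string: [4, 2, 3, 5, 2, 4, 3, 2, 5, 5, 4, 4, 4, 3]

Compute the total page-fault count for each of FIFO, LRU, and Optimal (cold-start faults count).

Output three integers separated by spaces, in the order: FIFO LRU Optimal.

Answer: 7 9 6

Derivation:
--- FIFO ---
  step 0: ref 4 -> FAULT, frames=[4,-,-] (faults so far: 1)
  step 1: ref 2 -> FAULT, frames=[4,2,-] (faults so far: 2)
  step 2: ref 3 -> FAULT, frames=[4,2,3] (faults so far: 3)
  step 3: ref 5 -> FAULT, evict 4, frames=[5,2,3] (faults so far: 4)
  step 4: ref 2 -> HIT, frames=[5,2,3] (faults so far: 4)
  step 5: ref 4 -> FAULT, evict 2, frames=[5,4,3] (faults so far: 5)
  step 6: ref 3 -> HIT, frames=[5,4,3] (faults so far: 5)
  step 7: ref 2 -> FAULT, evict 3, frames=[5,4,2] (faults so far: 6)
  step 8: ref 5 -> HIT, frames=[5,4,2] (faults so far: 6)
  step 9: ref 5 -> HIT, frames=[5,4,2] (faults so far: 6)
  step 10: ref 4 -> HIT, frames=[5,4,2] (faults so far: 6)
  step 11: ref 4 -> HIT, frames=[5,4,2] (faults so far: 6)
  step 12: ref 4 -> HIT, frames=[5,4,2] (faults so far: 6)
  step 13: ref 3 -> FAULT, evict 5, frames=[3,4,2] (faults so far: 7)
  FIFO total faults: 7
--- LRU ---
  step 0: ref 4 -> FAULT, frames=[4,-,-] (faults so far: 1)
  step 1: ref 2 -> FAULT, frames=[4,2,-] (faults so far: 2)
  step 2: ref 3 -> FAULT, frames=[4,2,3] (faults so far: 3)
  step 3: ref 5 -> FAULT, evict 4, frames=[5,2,3] (faults so far: 4)
  step 4: ref 2 -> HIT, frames=[5,2,3] (faults so far: 4)
  step 5: ref 4 -> FAULT, evict 3, frames=[5,2,4] (faults so far: 5)
  step 6: ref 3 -> FAULT, evict 5, frames=[3,2,4] (faults so far: 6)
  step 7: ref 2 -> HIT, frames=[3,2,4] (faults so far: 6)
  step 8: ref 5 -> FAULT, evict 4, frames=[3,2,5] (faults so far: 7)
  step 9: ref 5 -> HIT, frames=[3,2,5] (faults so far: 7)
  step 10: ref 4 -> FAULT, evict 3, frames=[4,2,5] (faults so far: 8)
  step 11: ref 4 -> HIT, frames=[4,2,5] (faults so far: 8)
  step 12: ref 4 -> HIT, frames=[4,2,5] (faults so far: 8)
  step 13: ref 3 -> FAULT, evict 2, frames=[4,3,5] (faults so far: 9)
  LRU total faults: 9
--- Optimal ---
  step 0: ref 4 -> FAULT, frames=[4,-,-] (faults so far: 1)
  step 1: ref 2 -> FAULT, frames=[4,2,-] (faults so far: 2)
  step 2: ref 3 -> FAULT, frames=[4,2,3] (faults so far: 3)
  step 3: ref 5 -> FAULT, evict 3, frames=[4,2,5] (faults so far: 4)
  step 4: ref 2 -> HIT, frames=[4,2,5] (faults so far: 4)
  step 5: ref 4 -> HIT, frames=[4,2,5] (faults so far: 4)
  step 6: ref 3 -> FAULT, evict 4, frames=[3,2,5] (faults so far: 5)
  step 7: ref 2 -> HIT, frames=[3,2,5] (faults so far: 5)
  step 8: ref 5 -> HIT, frames=[3,2,5] (faults so far: 5)
  step 9: ref 5 -> HIT, frames=[3,2,5] (faults so far: 5)
  step 10: ref 4 -> FAULT, evict 2, frames=[3,4,5] (faults so far: 6)
  step 11: ref 4 -> HIT, frames=[3,4,5] (faults so far: 6)
  step 12: ref 4 -> HIT, frames=[3,4,5] (faults so far: 6)
  step 13: ref 3 -> HIT, frames=[3,4,5] (faults so far: 6)
  Optimal total faults: 6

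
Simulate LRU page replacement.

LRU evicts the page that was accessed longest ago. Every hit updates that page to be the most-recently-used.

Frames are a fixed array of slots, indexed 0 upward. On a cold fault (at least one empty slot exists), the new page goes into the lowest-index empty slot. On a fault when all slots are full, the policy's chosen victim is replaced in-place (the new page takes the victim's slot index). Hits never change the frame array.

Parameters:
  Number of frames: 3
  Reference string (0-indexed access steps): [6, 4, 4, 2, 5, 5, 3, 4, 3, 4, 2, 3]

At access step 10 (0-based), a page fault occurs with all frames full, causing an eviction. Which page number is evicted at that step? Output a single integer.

Answer: 5

Derivation:
Step 0: ref 6 -> FAULT, frames=[6,-,-]
Step 1: ref 4 -> FAULT, frames=[6,4,-]
Step 2: ref 4 -> HIT, frames=[6,4,-]
Step 3: ref 2 -> FAULT, frames=[6,4,2]
Step 4: ref 5 -> FAULT, evict 6, frames=[5,4,2]
Step 5: ref 5 -> HIT, frames=[5,4,2]
Step 6: ref 3 -> FAULT, evict 4, frames=[5,3,2]
Step 7: ref 4 -> FAULT, evict 2, frames=[5,3,4]
Step 8: ref 3 -> HIT, frames=[5,3,4]
Step 9: ref 4 -> HIT, frames=[5,3,4]
Step 10: ref 2 -> FAULT, evict 5, frames=[2,3,4]
At step 10: evicted page 5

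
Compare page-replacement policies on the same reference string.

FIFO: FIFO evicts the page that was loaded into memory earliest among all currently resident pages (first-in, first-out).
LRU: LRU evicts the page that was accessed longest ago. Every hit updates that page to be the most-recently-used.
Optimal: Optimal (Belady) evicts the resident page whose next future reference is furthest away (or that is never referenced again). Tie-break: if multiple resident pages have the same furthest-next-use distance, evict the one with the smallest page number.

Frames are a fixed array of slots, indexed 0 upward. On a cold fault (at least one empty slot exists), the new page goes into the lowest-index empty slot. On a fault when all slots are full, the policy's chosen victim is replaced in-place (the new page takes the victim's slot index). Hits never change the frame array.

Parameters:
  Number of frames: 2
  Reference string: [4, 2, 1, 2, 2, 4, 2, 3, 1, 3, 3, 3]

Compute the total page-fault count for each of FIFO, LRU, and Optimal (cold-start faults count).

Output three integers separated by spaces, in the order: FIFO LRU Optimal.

Answer: 7 6 6

Derivation:
--- FIFO ---
  step 0: ref 4 -> FAULT, frames=[4,-] (faults so far: 1)
  step 1: ref 2 -> FAULT, frames=[4,2] (faults so far: 2)
  step 2: ref 1 -> FAULT, evict 4, frames=[1,2] (faults so far: 3)
  step 3: ref 2 -> HIT, frames=[1,2] (faults so far: 3)
  step 4: ref 2 -> HIT, frames=[1,2] (faults so far: 3)
  step 5: ref 4 -> FAULT, evict 2, frames=[1,4] (faults so far: 4)
  step 6: ref 2 -> FAULT, evict 1, frames=[2,4] (faults so far: 5)
  step 7: ref 3 -> FAULT, evict 4, frames=[2,3] (faults so far: 6)
  step 8: ref 1 -> FAULT, evict 2, frames=[1,3] (faults so far: 7)
  step 9: ref 3 -> HIT, frames=[1,3] (faults so far: 7)
  step 10: ref 3 -> HIT, frames=[1,3] (faults so far: 7)
  step 11: ref 3 -> HIT, frames=[1,3] (faults so far: 7)
  FIFO total faults: 7
--- LRU ---
  step 0: ref 4 -> FAULT, frames=[4,-] (faults so far: 1)
  step 1: ref 2 -> FAULT, frames=[4,2] (faults so far: 2)
  step 2: ref 1 -> FAULT, evict 4, frames=[1,2] (faults so far: 3)
  step 3: ref 2 -> HIT, frames=[1,2] (faults so far: 3)
  step 4: ref 2 -> HIT, frames=[1,2] (faults so far: 3)
  step 5: ref 4 -> FAULT, evict 1, frames=[4,2] (faults so far: 4)
  step 6: ref 2 -> HIT, frames=[4,2] (faults so far: 4)
  step 7: ref 3 -> FAULT, evict 4, frames=[3,2] (faults so far: 5)
  step 8: ref 1 -> FAULT, evict 2, frames=[3,1] (faults so far: 6)
  step 9: ref 3 -> HIT, frames=[3,1] (faults so far: 6)
  step 10: ref 3 -> HIT, frames=[3,1] (faults so far: 6)
  step 11: ref 3 -> HIT, frames=[3,1] (faults so far: 6)
  LRU total faults: 6
--- Optimal ---
  step 0: ref 4 -> FAULT, frames=[4,-] (faults so far: 1)
  step 1: ref 2 -> FAULT, frames=[4,2] (faults so far: 2)
  step 2: ref 1 -> FAULT, evict 4, frames=[1,2] (faults so far: 3)
  step 3: ref 2 -> HIT, frames=[1,2] (faults so far: 3)
  step 4: ref 2 -> HIT, frames=[1,2] (faults so far: 3)
  step 5: ref 4 -> FAULT, evict 1, frames=[4,2] (faults so far: 4)
  step 6: ref 2 -> HIT, frames=[4,2] (faults so far: 4)
  step 7: ref 3 -> FAULT, evict 2, frames=[4,3] (faults so far: 5)
  step 8: ref 1 -> FAULT, evict 4, frames=[1,3] (faults so far: 6)
  step 9: ref 3 -> HIT, frames=[1,3] (faults so far: 6)
  step 10: ref 3 -> HIT, frames=[1,3] (faults so far: 6)
  step 11: ref 3 -> HIT, frames=[1,3] (faults so far: 6)
  Optimal total faults: 6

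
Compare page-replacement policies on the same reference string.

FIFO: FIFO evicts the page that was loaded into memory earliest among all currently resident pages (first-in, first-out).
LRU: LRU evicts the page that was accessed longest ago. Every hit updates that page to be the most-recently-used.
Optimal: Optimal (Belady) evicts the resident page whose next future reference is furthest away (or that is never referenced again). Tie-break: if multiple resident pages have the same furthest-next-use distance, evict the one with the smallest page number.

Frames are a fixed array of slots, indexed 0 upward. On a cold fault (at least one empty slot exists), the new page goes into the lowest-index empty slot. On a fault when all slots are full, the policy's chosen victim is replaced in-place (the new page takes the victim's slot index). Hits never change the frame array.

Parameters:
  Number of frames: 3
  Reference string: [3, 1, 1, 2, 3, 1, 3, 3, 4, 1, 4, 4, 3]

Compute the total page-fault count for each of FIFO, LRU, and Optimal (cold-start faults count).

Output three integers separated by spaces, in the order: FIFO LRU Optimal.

Answer: 5 4 4

Derivation:
--- FIFO ---
  step 0: ref 3 -> FAULT, frames=[3,-,-] (faults so far: 1)
  step 1: ref 1 -> FAULT, frames=[3,1,-] (faults so far: 2)
  step 2: ref 1 -> HIT, frames=[3,1,-] (faults so far: 2)
  step 3: ref 2 -> FAULT, frames=[3,1,2] (faults so far: 3)
  step 4: ref 3 -> HIT, frames=[3,1,2] (faults so far: 3)
  step 5: ref 1 -> HIT, frames=[3,1,2] (faults so far: 3)
  step 6: ref 3 -> HIT, frames=[3,1,2] (faults so far: 3)
  step 7: ref 3 -> HIT, frames=[3,1,2] (faults so far: 3)
  step 8: ref 4 -> FAULT, evict 3, frames=[4,1,2] (faults so far: 4)
  step 9: ref 1 -> HIT, frames=[4,1,2] (faults so far: 4)
  step 10: ref 4 -> HIT, frames=[4,1,2] (faults so far: 4)
  step 11: ref 4 -> HIT, frames=[4,1,2] (faults so far: 4)
  step 12: ref 3 -> FAULT, evict 1, frames=[4,3,2] (faults so far: 5)
  FIFO total faults: 5
--- LRU ---
  step 0: ref 3 -> FAULT, frames=[3,-,-] (faults so far: 1)
  step 1: ref 1 -> FAULT, frames=[3,1,-] (faults so far: 2)
  step 2: ref 1 -> HIT, frames=[3,1,-] (faults so far: 2)
  step 3: ref 2 -> FAULT, frames=[3,1,2] (faults so far: 3)
  step 4: ref 3 -> HIT, frames=[3,1,2] (faults so far: 3)
  step 5: ref 1 -> HIT, frames=[3,1,2] (faults so far: 3)
  step 6: ref 3 -> HIT, frames=[3,1,2] (faults so far: 3)
  step 7: ref 3 -> HIT, frames=[3,1,2] (faults so far: 3)
  step 8: ref 4 -> FAULT, evict 2, frames=[3,1,4] (faults so far: 4)
  step 9: ref 1 -> HIT, frames=[3,1,4] (faults so far: 4)
  step 10: ref 4 -> HIT, frames=[3,1,4] (faults so far: 4)
  step 11: ref 4 -> HIT, frames=[3,1,4] (faults so far: 4)
  step 12: ref 3 -> HIT, frames=[3,1,4] (faults so far: 4)
  LRU total faults: 4
--- Optimal ---
  step 0: ref 3 -> FAULT, frames=[3,-,-] (faults so far: 1)
  step 1: ref 1 -> FAULT, frames=[3,1,-] (faults so far: 2)
  step 2: ref 1 -> HIT, frames=[3,1,-] (faults so far: 2)
  step 3: ref 2 -> FAULT, frames=[3,1,2] (faults so far: 3)
  step 4: ref 3 -> HIT, frames=[3,1,2] (faults so far: 3)
  step 5: ref 1 -> HIT, frames=[3,1,2] (faults so far: 3)
  step 6: ref 3 -> HIT, frames=[3,1,2] (faults so far: 3)
  step 7: ref 3 -> HIT, frames=[3,1,2] (faults so far: 3)
  step 8: ref 4 -> FAULT, evict 2, frames=[3,1,4] (faults so far: 4)
  step 9: ref 1 -> HIT, frames=[3,1,4] (faults so far: 4)
  step 10: ref 4 -> HIT, frames=[3,1,4] (faults so far: 4)
  step 11: ref 4 -> HIT, frames=[3,1,4] (faults so far: 4)
  step 12: ref 3 -> HIT, frames=[3,1,4] (faults so far: 4)
  Optimal total faults: 4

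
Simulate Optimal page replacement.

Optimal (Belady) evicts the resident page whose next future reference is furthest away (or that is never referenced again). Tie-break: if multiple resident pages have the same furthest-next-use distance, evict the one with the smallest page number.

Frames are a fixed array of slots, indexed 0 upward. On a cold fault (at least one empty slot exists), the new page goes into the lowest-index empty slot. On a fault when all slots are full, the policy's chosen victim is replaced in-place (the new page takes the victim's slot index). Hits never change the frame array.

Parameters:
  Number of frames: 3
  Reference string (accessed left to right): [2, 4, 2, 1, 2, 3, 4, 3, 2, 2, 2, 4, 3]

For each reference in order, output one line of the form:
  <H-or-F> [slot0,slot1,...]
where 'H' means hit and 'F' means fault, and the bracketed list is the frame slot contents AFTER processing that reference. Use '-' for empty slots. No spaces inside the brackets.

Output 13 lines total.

F [2,-,-]
F [2,4,-]
H [2,4,-]
F [2,4,1]
H [2,4,1]
F [2,4,3]
H [2,4,3]
H [2,4,3]
H [2,4,3]
H [2,4,3]
H [2,4,3]
H [2,4,3]
H [2,4,3]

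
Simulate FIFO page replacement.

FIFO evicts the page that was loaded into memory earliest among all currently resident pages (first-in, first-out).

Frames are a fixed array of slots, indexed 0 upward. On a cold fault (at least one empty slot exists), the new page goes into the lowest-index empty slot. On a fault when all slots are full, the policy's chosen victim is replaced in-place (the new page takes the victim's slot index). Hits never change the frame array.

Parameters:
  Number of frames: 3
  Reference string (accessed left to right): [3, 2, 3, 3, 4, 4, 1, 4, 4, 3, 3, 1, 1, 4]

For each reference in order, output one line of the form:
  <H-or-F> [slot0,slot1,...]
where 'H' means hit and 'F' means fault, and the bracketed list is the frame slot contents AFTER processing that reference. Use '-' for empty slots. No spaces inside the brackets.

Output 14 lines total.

F [3,-,-]
F [3,2,-]
H [3,2,-]
H [3,2,-]
F [3,2,4]
H [3,2,4]
F [1,2,4]
H [1,2,4]
H [1,2,4]
F [1,3,4]
H [1,3,4]
H [1,3,4]
H [1,3,4]
H [1,3,4]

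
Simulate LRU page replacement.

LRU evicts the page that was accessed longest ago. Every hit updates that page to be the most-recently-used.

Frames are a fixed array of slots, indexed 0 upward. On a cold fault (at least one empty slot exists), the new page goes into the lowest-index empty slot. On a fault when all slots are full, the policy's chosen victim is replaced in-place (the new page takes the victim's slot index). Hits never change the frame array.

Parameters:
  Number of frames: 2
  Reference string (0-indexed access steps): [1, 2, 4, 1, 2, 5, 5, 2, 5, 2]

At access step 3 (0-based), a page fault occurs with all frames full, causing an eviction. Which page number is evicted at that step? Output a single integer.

Answer: 2

Derivation:
Step 0: ref 1 -> FAULT, frames=[1,-]
Step 1: ref 2 -> FAULT, frames=[1,2]
Step 2: ref 4 -> FAULT, evict 1, frames=[4,2]
Step 3: ref 1 -> FAULT, evict 2, frames=[4,1]
At step 3: evicted page 2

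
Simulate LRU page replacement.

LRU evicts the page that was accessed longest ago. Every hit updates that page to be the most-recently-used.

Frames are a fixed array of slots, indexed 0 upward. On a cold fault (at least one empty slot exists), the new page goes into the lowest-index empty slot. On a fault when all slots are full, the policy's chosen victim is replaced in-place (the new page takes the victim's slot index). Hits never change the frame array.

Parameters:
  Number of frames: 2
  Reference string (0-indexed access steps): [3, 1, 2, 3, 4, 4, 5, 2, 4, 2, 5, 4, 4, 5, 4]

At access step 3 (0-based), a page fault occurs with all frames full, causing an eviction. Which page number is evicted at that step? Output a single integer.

Answer: 1

Derivation:
Step 0: ref 3 -> FAULT, frames=[3,-]
Step 1: ref 1 -> FAULT, frames=[3,1]
Step 2: ref 2 -> FAULT, evict 3, frames=[2,1]
Step 3: ref 3 -> FAULT, evict 1, frames=[2,3]
At step 3: evicted page 1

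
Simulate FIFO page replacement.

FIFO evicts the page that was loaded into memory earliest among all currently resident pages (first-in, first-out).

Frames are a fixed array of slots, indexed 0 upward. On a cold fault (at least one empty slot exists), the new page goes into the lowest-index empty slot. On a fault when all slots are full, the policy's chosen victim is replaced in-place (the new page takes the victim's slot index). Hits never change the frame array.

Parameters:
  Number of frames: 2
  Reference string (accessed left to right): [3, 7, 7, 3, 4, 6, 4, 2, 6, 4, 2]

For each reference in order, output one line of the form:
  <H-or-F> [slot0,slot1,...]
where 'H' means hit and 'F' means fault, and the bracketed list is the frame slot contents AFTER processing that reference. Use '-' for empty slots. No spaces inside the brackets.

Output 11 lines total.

F [3,-]
F [3,7]
H [3,7]
H [3,7]
F [4,7]
F [4,6]
H [4,6]
F [2,6]
H [2,6]
F [2,4]
H [2,4]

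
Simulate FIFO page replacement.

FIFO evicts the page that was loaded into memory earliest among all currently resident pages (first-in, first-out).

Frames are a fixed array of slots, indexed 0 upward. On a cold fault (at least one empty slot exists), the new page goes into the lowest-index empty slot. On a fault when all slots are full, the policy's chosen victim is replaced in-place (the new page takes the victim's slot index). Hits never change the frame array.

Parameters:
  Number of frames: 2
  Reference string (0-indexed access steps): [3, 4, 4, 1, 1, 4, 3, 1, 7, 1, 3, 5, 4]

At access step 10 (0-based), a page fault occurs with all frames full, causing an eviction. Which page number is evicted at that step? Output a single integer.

Answer: 7

Derivation:
Step 0: ref 3 -> FAULT, frames=[3,-]
Step 1: ref 4 -> FAULT, frames=[3,4]
Step 2: ref 4 -> HIT, frames=[3,4]
Step 3: ref 1 -> FAULT, evict 3, frames=[1,4]
Step 4: ref 1 -> HIT, frames=[1,4]
Step 5: ref 4 -> HIT, frames=[1,4]
Step 6: ref 3 -> FAULT, evict 4, frames=[1,3]
Step 7: ref 1 -> HIT, frames=[1,3]
Step 8: ref 7 -> FAULT, evict 1, frames=[7,3]
Step 9: ref 1 -> FAULT, evict 3, frames=[7,1]
Step 10: ref 3 -> FAULT, evict 7, frames=[3,1]
At step 10: evicted page 7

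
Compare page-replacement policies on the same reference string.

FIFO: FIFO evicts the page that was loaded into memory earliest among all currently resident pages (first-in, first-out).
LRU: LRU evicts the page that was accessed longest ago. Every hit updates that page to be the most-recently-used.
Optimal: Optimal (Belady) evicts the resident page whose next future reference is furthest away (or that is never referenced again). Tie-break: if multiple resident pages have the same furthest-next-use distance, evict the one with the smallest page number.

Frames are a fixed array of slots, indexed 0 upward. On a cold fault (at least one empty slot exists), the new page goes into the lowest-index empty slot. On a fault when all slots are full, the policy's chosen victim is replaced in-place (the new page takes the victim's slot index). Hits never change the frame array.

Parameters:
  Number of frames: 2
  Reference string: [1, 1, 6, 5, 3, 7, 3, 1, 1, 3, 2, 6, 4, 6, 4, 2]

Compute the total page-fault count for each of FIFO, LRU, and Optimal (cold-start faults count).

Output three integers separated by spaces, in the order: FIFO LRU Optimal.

--- FIFO ---
  step 0: ref 1 -> FAULT, frames=[1,-] (faults so far: 1)
  step 1: ref 1 -> HIT, frames=[1,-] (faults so far: 1)
  step 2: ref 6 -> FAULT, frames=[1,6] (faults so far: 2)
  step 3: ref 5 -> FAULT, evict 1, frames=[5,6] (faults so far: 3)
  step 4: ref 3 -> FAULT, evict 6, frames=[5,3] (faults so far: 4)
  step 5: ref 7 -> FAULT, evict 5, frames=[7,3] (faults so far: 5)
  step 6: ref 3 -> HIT, frames=[7,3] (faults so far: 5)
  step 7: ref 1 -> FAULT, evict 3, frames=[7,1] (faults so far: 6)
  step 8: ref 1 -> HIT, frames=[7,1] (faults so far: 6)
  step 9: ref 3 -> FAULT, evict 7, frames=[3,1] (faults so far: 7)
  step 10: ref 2 -> FAULT, evict 1, frames=[3,2] (faults so far: 8)
  step 11: ref 6 -> FAULT, evict 3, frames=[6,2] (faults so far: 9)
  step 12: ref 4 -> FAULT, evict 2, frames=[6,4] (faults so far: 10)
  step 13: ref 6 -> HIT, frames=[6,4] (faults so far: 10)
  step 14: ref 4 -> HIT, frames=[6,4] (faults so far: 10)
  step 15: ref 2 -> FAULT, evict 6, frames=[2,4] (faults so far: 11)
  FIFO total faults: 11
--- LRU ---
  step 0: ref 1 -> FAULT, frames=[1,-] (faults so far: 1)
  step 1: ref 1 -> HIT, frames=[1,-] (faults so far: 1)
  step 2: ref 6 -> FAULT, frames=[1,6] (faults so far: 2)
  step 3: ref 5 -> FAULT, evict 1, frames=[5,6] (faults so far: 3)
  step 4: ref 3 -> FAULT, evict 6, frames=[5,3] (faults so far: 4)
  step 5: ref 7 -> FAULT, evict 5, frames=[7,3] (faults so far: 5)
  step 6: ref 3 -> HIT, frames=[7,3] (faults so far: 5)
  step 7: ref 1 -> FAULT, evict 7, frames=[1,3] (faults so far: 6)
  step 8: ref 1 -> HIT, frames=[1,3] (faults so far: 6)
  step 9: ref 3 -> HIT, frames=[1,3] (faults so far: 6)
  step 10: ref 2 -> FAULT, evict 1, frames=[2,3] (faults so far: 7)
  step 11: ref 6 -> FAULT, evict 3, frames=[2,6] (faults so far: 8)
  step 12: ref 4 -> FAULT, evict 2, frames=[4,6] (faults so far: 9)
  step 13: ref 6 -> HIT, frames=[4,6] (faults so far: 9)
  step 14: ref 4 -> HIT, frames=[4,6] (faults so far: 9)
  step 15: ref 2 -> FAULT, evict 6, frames=[4,2] (faults so far: 10)
  LRU total faults: 10
--- Optimal ---
  step 0: ref 1 -> FAULT, frames=[1,-] (faults so far: 1)
  step 1: ref 1 -> HIT, frames=[1,-] (faults so far: 1)
  step 2: ref 6 -> FAULT, frames=[1,6] (faults so far: 2)
  step 3: ref 5 -> FAULT, evict 6, frames=[1,5] (faults so far: 3)
  step 4: ref 3 -> FAULT, evict 5, frames=[1,3] (faults so far: 4)
  step 5: ref 7 -> FAULT, evict 1, frames=[7,3] (faults so far: 5)
  step 6: ref 3 -> HIT, frames=[7,3] (faults so far: 5)
  step 7: ref 1 -> FAULT, evict 7, frames=[1,3] (faults so far: 6)
  step 8: ref 1 -> HIT, frames=[1,3] (faults so far: 6)
  step 9: ref 3 -> HIT, frames=[1,3] (faults so far: 6)
  step 10: ref 2 -> FAULT, evict 1, frames=[2,3] (faults so far: 7)
  step 11: ref 6 -> FAULT, evict 3, frames=[2,6] (faults so far: 8)
  step 12: ref 4 -> FAULT, evict 2, frames=[4,6] (faults so far: 9)
  step 13: ref 6 -> HIT, frames=[4,6] (faults so far: 9)
  step 14: ref 4 -> HIT, frames=[4,6] (faults so far: 9)
  step 15: ref 2 -> FAULT, evict 4, frames=[2,6] (faults so far: 10)
  Optimal total faults: 10

Answer: 11 10 10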